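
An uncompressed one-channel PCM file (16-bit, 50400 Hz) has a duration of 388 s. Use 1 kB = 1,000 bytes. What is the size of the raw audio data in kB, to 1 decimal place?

39110.4 kB

Bytes = 50,400 samples/s × 388 s × 2 bytes/sample × 1 ch = 39,110,400 bytes.
39,110,400 / 1,000 = 39110.4 kB.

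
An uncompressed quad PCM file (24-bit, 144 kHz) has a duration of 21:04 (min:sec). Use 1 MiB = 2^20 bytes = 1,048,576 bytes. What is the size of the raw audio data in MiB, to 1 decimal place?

2083.0 MiB

Duration = 21:04 (min:sec) = 1,264 s.
Bytes = 144,000 samples/s × 1,264 s × 3 bytes/sample × 4 ch = 2,184,192,000 bytes.
2,184,192,000 / 1,048,576 = 2083.0 MiB.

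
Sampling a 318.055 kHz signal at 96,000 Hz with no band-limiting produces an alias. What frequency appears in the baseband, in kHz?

30.055 kHz

Nyquist = 96,000/2 = 48,000 Hz; 318,055 Hz exceeds it.
Alias = |318,055 − 3×96,000| = |318,055 − 288,000| = 30,055 Hz = 30.055 kHz.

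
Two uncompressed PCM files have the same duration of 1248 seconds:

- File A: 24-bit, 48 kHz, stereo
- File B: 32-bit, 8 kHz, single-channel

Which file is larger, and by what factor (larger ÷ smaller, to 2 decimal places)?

File A: 48,000 × 3 × 2 = 288,000 bytes/s.
File B: 8,000 × 4 × 1 = 32,000 bytes/s.
File A is larger; ratio = 359,424,000 / 39,936,000 = 9.00.

File A, by a factor of 9.00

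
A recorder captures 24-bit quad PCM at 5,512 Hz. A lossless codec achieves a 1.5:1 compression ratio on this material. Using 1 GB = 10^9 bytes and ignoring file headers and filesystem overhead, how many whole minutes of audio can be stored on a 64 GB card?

24,189 minutes

Uncompressed byte rate = 5,512 × 3 × 4 = 66,144 bytes/s.
After 1.5:1 compression, effective rate ≈ 44096 bytes/s.
Capacity = 64 × 1,000,000,000 = 64,000,000,000 bytes.
64,000,000,000 / effective rate ≈ 1451378.81 s → 24,189 minutes.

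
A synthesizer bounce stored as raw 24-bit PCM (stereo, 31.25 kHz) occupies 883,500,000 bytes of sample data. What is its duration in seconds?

Byte rate = 31,250 × 3 × 2 = 187,500 bytes/s.
Duration = 883,500,000 / 187,500 = 4,712 s.

4,712 seconds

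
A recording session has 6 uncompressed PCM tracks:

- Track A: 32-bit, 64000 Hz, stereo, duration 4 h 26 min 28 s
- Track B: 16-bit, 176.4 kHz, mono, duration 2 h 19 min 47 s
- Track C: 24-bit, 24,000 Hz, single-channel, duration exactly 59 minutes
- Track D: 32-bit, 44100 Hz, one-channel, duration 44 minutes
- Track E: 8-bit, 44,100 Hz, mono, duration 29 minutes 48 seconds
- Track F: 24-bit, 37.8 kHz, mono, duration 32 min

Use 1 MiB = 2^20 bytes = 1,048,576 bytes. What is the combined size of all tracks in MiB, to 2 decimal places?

Track A: 4 h 26 min 28 s = 15,988 s; 64,000 × 15,988 × 4 × 2 = 8,185,856,000 bytes.
Track B: 2 h 19 min 47 s = 8,387 s; 176,400 × 8,387 × 2 × 1 = 2,958,933,600 bytes.
Track C: exactly 59 minutes = 3,540 s; 24,000 × 3,540 × 3 × 1 = 254,880,000 bytes.
Track D: 44 minutes = 2,640 s; 44,100 × 2,640 × 4 × 1 = 465,696,000 bytes.
Track E: 29 minutes 48 seconds = 1,788 s; 44,100 × 1,788 × 1 × 1 = 78,850,800 bytes.
Track F: 32 min = 1,920 s; 37,800 × 1,920 × 3 × 1 = 217,728,000 bytes.
Total = 12,161,944,400 bytes = 11598.53 MiB.

11598.53 MiB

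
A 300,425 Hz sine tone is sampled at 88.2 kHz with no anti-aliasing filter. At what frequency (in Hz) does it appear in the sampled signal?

35,825 Hz

Nyquist = 88,200/2 = 44,100 Hz; 300,425 Hz exceeds it.
Alias = |300,425 − 3×88,200| = |300,425 − 264,600| = 35,825 Hz.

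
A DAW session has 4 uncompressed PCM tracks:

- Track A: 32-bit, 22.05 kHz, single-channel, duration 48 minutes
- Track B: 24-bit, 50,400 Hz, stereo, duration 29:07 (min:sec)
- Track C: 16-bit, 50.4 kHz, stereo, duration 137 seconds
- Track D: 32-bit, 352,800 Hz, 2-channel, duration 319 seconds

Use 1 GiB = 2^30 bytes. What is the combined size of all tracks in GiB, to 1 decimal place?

1.6 GiB

Track A: 48 minutes = 2,880 s; 22,050 × 2,880 × 4 × 1 = 254,016,000 bytes.
Track B: 29:07 (min:sec) = 1,747 s; 50,400 × 1,747 × 3 × 2 = 528,292,800 bytes.
Track C: 50,400 × 137 × 2 × 2 = 27,619,200 bytes.
Track D: 352,800 × 319 × 4 × 2 = 900,345,600 bytes.
Total = 1,710,273,600 bytes = 1.6 GiB.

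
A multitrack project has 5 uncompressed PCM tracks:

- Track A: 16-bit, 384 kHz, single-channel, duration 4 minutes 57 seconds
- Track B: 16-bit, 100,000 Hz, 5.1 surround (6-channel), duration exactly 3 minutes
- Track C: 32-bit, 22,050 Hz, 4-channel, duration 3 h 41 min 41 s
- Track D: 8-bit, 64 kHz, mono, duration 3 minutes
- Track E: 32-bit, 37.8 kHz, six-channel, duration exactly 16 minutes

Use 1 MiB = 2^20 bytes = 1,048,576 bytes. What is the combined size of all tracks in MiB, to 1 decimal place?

Track A: 4 minutes 57 seconds = 297 s; 384,000 × 297 × 2 × 1 = 228,096,000 bytes.
Track B: exactly 3 minutes = 180 s; 100,000 × 180 × 2 × 6 = 216,000,000 bytes.
Track C: 3 h 41 min 41 s = 13,301 s; 22,050 × 13,301 × 4 × 4 = 4,692,592,800 bytes.
Track D: 3 minutes = 180 s; 64,000 × 180 × 1 × 1 = 11,520,000 bytes.
Track E: exactly 16 minutes = 960 s; 37,800 × 960 × 4 × 6 = 870,912,000 bytes.
Total = 6,019,120,800 bytes = 5740.3 MiB.

5740.3 MiB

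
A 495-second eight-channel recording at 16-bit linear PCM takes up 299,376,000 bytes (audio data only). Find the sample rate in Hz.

Bytes = sample_rate × seconds × bytes_per_sample × channels.
sample_rate = 299,376,000 / (495 × 2 × 8) = 299,376,000 / 7,920 = 37,800 Hz.

37,800 Hz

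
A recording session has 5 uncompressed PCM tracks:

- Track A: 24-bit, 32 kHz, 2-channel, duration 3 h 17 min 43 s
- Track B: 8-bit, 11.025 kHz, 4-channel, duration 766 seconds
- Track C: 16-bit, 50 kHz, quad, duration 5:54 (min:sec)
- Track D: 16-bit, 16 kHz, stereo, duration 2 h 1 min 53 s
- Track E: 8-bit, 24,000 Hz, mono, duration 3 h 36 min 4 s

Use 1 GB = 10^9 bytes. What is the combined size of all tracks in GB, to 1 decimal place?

3.2 GB

Track A: 3 h 17 min 43 s = 11,863 s; 32,000 × 11,863 × 3 × 2 = 2,277,696,000 bytes.
Track B: 11,025 × 766 × 1 × 4 = 33,780,600 bytes.
Track C: 5:54 (min:sec) = 354 s; 50,000 × 354 × 2 × 4 = 141,600,000 bytes.
Track D: 2 h 1 min 53 s = 7,313 s; 16,000 × 7,313 × 2 × 2 = 468,032,000 bytes.
Track E: 3 h 36 min 4 s = 12,964 s; 24,000 × 12,964 × 1 × 1 = 311,136,000 bytes.
Total = 3,232,244,600 bytes = 3.2 GB.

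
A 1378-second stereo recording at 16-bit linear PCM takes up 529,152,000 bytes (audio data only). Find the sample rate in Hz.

Bytes = sample_rate × seconds × bytes_per_sample × channels.
sample_rate = 529,152,000 / (1,378 × 2 × 2) = 529,152,000 / 5,512 = 96,000 Hz.

96,000 Hz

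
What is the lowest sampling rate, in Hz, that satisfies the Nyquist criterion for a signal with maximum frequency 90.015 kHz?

Minimum sample rate = 2 × 90,015 Hz = 180,030 Hz.

180,030 Hz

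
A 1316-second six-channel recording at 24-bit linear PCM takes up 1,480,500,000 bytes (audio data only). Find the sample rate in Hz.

62,500 Hz

Bytes = sample_rate × seconds × bytes_per_sample × channels.
sample_rate = 1,480,500,000 / (1,316 × 3 × 6) = 1,480,500,000 / 23,688 = 62,500 Hz.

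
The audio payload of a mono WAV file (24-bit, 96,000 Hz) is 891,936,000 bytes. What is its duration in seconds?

3,097 seconds

Byte rate = 96,000 × 3 × 1 = 288,000 bytes/s.
Duration = 891,936,000 / 288,000 = 3,097 s.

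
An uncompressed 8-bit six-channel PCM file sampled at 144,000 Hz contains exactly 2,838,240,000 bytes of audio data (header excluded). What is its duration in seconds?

3,285 seconds

Byte rate = 144,000 × 1 × 6 = 864,000 bytes/s.
Duration = 2,838,240,000 / 864,000 = 3,285 s.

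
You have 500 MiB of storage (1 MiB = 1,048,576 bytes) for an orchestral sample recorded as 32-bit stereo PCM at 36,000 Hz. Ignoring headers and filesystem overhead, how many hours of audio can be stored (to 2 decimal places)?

Uncompressed byte rate = 36,000 × 4 × 2 = 288,000 bytes/s.
Capacity = 500 × 1,048,576 = 524,288,000 bytes.
524,288,000 / 288,000 ≈ 1820.44 s → 0.51 hours.

0.51 hours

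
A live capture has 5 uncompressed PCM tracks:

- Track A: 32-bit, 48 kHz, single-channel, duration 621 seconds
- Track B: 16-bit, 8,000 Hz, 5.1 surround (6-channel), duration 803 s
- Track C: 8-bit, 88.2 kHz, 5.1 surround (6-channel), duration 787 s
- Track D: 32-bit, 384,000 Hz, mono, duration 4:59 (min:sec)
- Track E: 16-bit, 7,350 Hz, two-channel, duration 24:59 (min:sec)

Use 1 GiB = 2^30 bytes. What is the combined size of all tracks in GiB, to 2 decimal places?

1.04 GiB

Track A: 48,000 × 621 × 4 × 1 = 119,232,000 bytes.
Track B: 8,000 × 803 × 2 × 6 = 77,088,000 bytes.
Track C: 88,200 × 787 × 1 × 6 = 416,480,400 bytes.
Track D: 4:59 (min:sec) = 299 s; 384,000 × 299 × 4 × 1 = 459,264,000 bytes.
Track E: 24:59 (min:sec) = 1,499 s; 7,350 × 1,499 × 2 × 2 = 44,070,600 bytes.
Total = 1,116,135,000 bytes = 1.04 GiB.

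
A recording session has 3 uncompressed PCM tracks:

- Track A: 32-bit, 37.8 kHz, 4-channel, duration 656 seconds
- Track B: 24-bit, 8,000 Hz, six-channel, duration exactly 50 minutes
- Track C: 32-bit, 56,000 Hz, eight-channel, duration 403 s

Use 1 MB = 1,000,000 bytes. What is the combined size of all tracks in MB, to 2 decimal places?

Track A: 37,800 × 656 × 4 × 4 = 396,748,800 bytes.
Track B: exactly 50 minutes = 3,000 s; 8,000 × 3,000 × 3 × 6 = 432,000,000 bytes.
Track C: 56,000 × 403 × 4 × 8 = 722,176,000 bytes.
Total = 1,550,924,800 bytes = 1550.92 MB.

1550.92 MB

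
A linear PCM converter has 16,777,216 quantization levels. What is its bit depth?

24 bits

log2(16,777,216) = 24.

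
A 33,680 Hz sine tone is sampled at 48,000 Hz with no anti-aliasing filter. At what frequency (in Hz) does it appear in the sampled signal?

14,320 Hz

Nyquist = 48,000/2 = 24,000 Hz; 33,680 Hz exceeds it.
Alias = |33,680 − 1×48,000| = |33,680 − 48,000| = 14,320 Hz.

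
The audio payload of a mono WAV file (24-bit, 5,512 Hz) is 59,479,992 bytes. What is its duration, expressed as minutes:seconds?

59:57

Byte rate = 5,512 × 3 × 1 = 16,536 bytes/s.
Duration = 59,479,992 / 16,536 = 3,597 s.
3,597 s = 59:57.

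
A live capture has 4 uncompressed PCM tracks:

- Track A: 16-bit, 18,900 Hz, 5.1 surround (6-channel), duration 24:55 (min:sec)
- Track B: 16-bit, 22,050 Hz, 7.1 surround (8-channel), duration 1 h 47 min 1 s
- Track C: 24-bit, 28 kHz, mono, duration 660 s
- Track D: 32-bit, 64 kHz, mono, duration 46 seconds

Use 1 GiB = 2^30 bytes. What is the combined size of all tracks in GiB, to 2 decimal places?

2.49 GiB

Track A: 24:55 (min:sec) = 1,495 s; 18,900 × 1,495 × 2 × 6 = 339,066,000 bytes.
Track B: 1 h 47 min 1 s = 6,421 s; 22,050 × 6,421 × 2 × 8 = 2,265,328,800 bytes.
Track C: 28,000 × 660 × 3 × 1 = 55,440,000 bytes.
Track D: 64,000 × 46 × 4 × 1 = 11,776,000 bytes.
Total = 2,671,610,800 bytes = 2.49 GiB.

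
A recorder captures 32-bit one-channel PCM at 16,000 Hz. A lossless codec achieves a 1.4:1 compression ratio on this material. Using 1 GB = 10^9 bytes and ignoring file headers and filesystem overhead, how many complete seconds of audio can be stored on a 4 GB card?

87,500 seconds

Uncompressed byte rate = 16,000 × 4 × 1 = 64,000 bytes/s.
After 1.4:1 compression, effective rate ≈ 45714.29 bytes/s.
Capacity = 4 × 1,000,000,000 = 4,000,000,000 bytes.
4,000,000,000 / effective rate ≈ 87500 s → 87,500 seconds.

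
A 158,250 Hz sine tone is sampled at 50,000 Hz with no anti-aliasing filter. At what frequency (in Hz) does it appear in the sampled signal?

Nyquist = 50,000/2 = 25,000 Hz; 158,250 Hz exceeds it.
Alias = |158,250 − 3×50,000| = |158,250 − 150,000| = 8,250 Hz.

8,250 Hz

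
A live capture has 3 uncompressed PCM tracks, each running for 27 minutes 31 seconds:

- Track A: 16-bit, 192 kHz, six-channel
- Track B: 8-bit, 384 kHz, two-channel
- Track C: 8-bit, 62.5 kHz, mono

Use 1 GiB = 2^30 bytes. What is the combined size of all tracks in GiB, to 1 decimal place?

4.8 GiB

27 minutes 31 seconds = 1,651 s.
Track A: 192,000 × 1,651 × 2 × 6 = 3,803,904,000 bytes.
Track B: 384,000 × 1,651 × 1 × 2 = 1,267,968,000 bytes.
Track C: 62,500 × 1,651 × 1 × 1 = 103,187,500 bytes.
Total = 5,175,059,500 bytes = 4.8 GiB.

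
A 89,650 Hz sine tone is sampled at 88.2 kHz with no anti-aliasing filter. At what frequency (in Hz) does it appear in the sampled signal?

1,450 Hz

Nyquist = 88,200/2 = 44,100 Hz; 89,650 Hz exceeds it.
Alias = |89,650 − 1×88,200| = |89,650 − 88,200| = 1,450 Hz.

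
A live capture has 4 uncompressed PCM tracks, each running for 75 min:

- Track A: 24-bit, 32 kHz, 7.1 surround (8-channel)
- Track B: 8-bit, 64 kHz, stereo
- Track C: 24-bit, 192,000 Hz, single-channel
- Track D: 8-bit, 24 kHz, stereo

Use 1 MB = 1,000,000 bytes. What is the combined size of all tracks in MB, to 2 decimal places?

6840.00 MB

75 min = 4,500 s.
Track A: 32,000 × 4,500 × 3 × 8 = 3,456,000,000 bytes.
Track B: 64,000 × 4,500 × 1 × 2 = 576,000,000 bytes.
Track C: 192,000 × 4,500 × 3 × 1 = 2,592,000,000 bytes.
Track D: 24,000 × 4,500 × 1 × 2 = 216,000,000 bytes.
Total = 6,840,000,000 bytes = 6840.00 MB.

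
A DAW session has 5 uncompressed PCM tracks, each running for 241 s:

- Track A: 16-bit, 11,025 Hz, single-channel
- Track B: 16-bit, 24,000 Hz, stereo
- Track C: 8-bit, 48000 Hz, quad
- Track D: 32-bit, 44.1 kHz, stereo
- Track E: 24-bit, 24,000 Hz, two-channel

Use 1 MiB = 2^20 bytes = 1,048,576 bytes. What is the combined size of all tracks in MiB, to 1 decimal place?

Track A: 11,025 × 241 × 2 × 1 = 5,314,050 bytes.
Track B: 24,000 × 241 × 2 × 2 = 23,136,000 bytes.
Track C: 48,000 × 241 × 1 × 4 = 46,272,000 bytes.
Track D: 44,100 × 241 × 4 × 2 = 85,024,800 bytes.
Track E: 24,000 × 241 × 3 × 2 = 34,704,000 bytes.
Total = 194,450,850 bytes = 185.4 MiB.

185.4 MiB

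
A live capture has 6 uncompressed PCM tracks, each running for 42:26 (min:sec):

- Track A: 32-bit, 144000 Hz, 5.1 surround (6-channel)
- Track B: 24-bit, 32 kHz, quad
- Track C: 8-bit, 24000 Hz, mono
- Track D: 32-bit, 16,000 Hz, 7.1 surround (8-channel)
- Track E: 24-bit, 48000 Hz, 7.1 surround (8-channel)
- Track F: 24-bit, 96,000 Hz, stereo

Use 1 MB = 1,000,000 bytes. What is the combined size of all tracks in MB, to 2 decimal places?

42:26 (min:sec) = 2,546 s.
Track A: 144,000 × 2,546 × 4 × 6 = 8,798,976,000 bytes.
Track B: 32,000 × 2,546 × 3 × 4 = 977,664,000 bytes.
Track C: 24,000 × 2,546 × 1 × 1 = 61,104,000 bytes.
Track D: 16,000 × 2,546 × 4 × 8 = 1,303,552,000 bytes.
Track E: 48,000 × 2,546 × 3 × 8 = 2,932,992,000 bytes.
Track F: 96,000 × 2,546 × 3 × 2 = 1,466,496,000 bytes.
Total = 15,540,784,000 bytes = 15540.78 MB.

15540.78 MB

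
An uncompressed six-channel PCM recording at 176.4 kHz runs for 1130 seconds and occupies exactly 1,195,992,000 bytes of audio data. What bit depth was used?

Bytes per sample = 1,195,992,000 / (176,400 × 1,130 × 6) = 1,195,992,000 / 1,195,992,000 = 1.
Bit depth = 1 × 8 = 8 bits.

8 bits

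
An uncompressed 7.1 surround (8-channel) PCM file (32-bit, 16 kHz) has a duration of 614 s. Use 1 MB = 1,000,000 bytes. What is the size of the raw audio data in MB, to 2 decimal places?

314.37 MB

Bytes = 16,000 samples/s × 614 s × 4 bytes/sample × 8 ch = 314,368,000 bytes.
314,368,000 / 1,000,000 = 314.37 MB.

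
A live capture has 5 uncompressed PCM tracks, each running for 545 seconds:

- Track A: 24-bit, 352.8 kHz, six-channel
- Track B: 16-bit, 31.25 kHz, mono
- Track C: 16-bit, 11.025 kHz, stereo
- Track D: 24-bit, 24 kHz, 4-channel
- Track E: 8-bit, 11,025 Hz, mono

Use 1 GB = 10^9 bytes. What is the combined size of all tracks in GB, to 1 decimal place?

Track A: 352,800 × 545 × 3 × 6 = 3,460,968,000 bytes.
Track B: 31,250 × 545 × 2 × 1 = 34,062,500 bytes.
Track C: 11,025 × 545 × 2 × 2 = 24,034,500 bytes.
Track D: 24,000 × 545 × 3 × 4 = 156,960,000 bytes.
Track E: 11,025 × 545 × 1 × 1 = 6,008,625 bytes.
Total = 3,682,033,625 bytes = 3.7 GB.

3.7 GB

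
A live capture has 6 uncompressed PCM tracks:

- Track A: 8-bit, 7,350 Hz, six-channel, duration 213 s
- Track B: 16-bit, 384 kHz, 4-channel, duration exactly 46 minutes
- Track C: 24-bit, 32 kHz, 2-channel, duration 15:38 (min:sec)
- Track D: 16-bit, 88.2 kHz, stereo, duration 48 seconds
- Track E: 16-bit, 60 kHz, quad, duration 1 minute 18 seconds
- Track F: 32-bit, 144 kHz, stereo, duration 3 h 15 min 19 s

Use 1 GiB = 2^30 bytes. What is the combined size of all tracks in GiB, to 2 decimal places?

Track A: 7,350 × 213 × 1 × 6 = 9,393,300 bytes.
Track B: exactly 46 minutes = 2,760 s; 384,000 × 2,760 × 2 × 4 = 8,478,720,000 bytes.
Track C: 15:38 (min:sec) = 938 s; 32,000 × 938 × 3 × 2 = 180,096,000 bytes.
Track D: 88,200 × 48 × 2 × 2 = 16,934,400 bytes.
Track E: 1 minute 18 seconds = 78 s; 60,000 × 78 × 2 × 4 = 37,440,000 bytes.
Track F: 3 h 15 min 19 s = 11,719 s; 144,000 × 11,719 × 4 × 2 = 13,500,288,000 bytes.
Total = 22,222,871,700 bytes = 20.70 GiB.

20.70 GiB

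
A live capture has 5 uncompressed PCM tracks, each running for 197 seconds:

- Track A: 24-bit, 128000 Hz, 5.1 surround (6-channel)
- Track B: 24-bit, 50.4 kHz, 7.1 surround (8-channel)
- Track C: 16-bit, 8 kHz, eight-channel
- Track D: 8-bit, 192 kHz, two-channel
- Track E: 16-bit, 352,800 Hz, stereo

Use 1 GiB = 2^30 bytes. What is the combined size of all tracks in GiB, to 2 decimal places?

1.00 GiB

Track A: 128,000 × 197 × 3 × 6 = 453,888,000 bytes.
Track B: 50,400 × 197 × 3 × 8 = 238,291,200 bytes.
Track C: 8,000 × 197 × 2 × 8 = 25,216,000 bytes.
Track D: 192,000 × 197 × 1 × 2 = 75,648,000 bytes.
Track E: 352,800 × 197 × 2 × 2 = 278,006,400 bytes.
Total = 1,071,049,600 bytes = 1.00 GiB.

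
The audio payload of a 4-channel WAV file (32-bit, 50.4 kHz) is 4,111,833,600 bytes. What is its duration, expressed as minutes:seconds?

Byte rate = 50,400 × 4 × 4 = 806,400 bytes/s.
Duration = 4,111,833,600 / 806,400 = 5,099 s.
5,099 s = 84:59.

84:59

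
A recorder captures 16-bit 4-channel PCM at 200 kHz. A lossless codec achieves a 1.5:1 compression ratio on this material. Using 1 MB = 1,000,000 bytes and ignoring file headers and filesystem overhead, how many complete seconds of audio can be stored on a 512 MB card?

480 seconds

Uncompressed byte rate = 200,000 × 2 × 4 = 1,600,000 bytes/s.
After 1.5:1 compression, effective rate ≈ 1066666.67 bytes/s.
Capacity = 512 × 1,000,000 = 512,000,000 bytes.
512,000,000 / effective rate ≈ 480 s → 480 seconds.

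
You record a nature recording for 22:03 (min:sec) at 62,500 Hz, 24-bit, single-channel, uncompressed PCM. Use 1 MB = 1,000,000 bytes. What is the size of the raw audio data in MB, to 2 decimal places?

248.06 MB

Duration = 22:03 (min:sec) = 1,323 s.
Bytes = 62,500 samples/s × 1,323 s × 3 bytes/sample × 1 ch = 248,062,500 bytes.
248,062,500 / 1,000,000 = 248.06 MB.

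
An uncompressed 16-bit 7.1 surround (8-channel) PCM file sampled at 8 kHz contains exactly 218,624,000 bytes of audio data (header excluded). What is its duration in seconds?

1,708 seconds

Byte rate = 8,000 × 2 × 8 = 128,000 bytes/s.
Duration = 218,624,000 / 128,000 = 1,708 s.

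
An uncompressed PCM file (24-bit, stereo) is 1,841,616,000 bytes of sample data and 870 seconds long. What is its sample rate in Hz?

352,800 Hz

Bytes = sample_rate × seconds × bytes_per_sample × channels.
sample_rate = 1,841,616,000 / (870 × 3 × 2) = 1,841,616,000 / 5,220 = 352,800 Hz.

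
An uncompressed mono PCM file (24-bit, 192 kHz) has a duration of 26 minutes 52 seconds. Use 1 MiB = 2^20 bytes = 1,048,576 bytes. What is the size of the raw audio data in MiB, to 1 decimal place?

885.5 MiB

Duration = 26 minutes 52 seconds = 1,612 s.
Bytes = 192,000 samples/s × 1,612 s × 3 bytes/sample × 1 ch = 928,512,000 bytes.
928,512,000 / 1,048,576 = 885.5 MiB.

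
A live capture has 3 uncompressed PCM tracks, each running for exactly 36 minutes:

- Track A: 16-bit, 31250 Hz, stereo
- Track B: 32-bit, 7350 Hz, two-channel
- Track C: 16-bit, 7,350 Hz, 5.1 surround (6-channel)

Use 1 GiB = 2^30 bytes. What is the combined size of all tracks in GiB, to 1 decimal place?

exactly 36 minutes = 2,160 s.
Track A: 31,250 × 2,160 × 2 × 2 = 270,000,000 bytes.
Track B: 7,350 × 2,160 × 4 × 2 = 127,008,000 bytes.
Track C: 7,350 × 2,160 × 2 × 6 = 190,512,000 bytes.
Total = 587,520,000 bytes = 0.5 GiB.

0.5 GiB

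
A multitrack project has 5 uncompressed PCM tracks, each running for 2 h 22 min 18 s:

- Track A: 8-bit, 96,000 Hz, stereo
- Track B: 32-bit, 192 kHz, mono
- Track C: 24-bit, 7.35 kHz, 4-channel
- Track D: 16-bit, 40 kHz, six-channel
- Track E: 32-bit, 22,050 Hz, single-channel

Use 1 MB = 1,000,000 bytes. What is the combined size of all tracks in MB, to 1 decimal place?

13800.8 MB

2 h 22 min 18 s = 8,538 s.
Track A: 96,000 × 8,538 × 1 × 2 = 1,639,296,000 bytes.
Track B: 192,000 × 8,538 × 4 × 1 = 6,557,184,000 bytes.
Track C: 7,350 × 8,538 × 3 × 4 = 753,051,600 bytes.
Track D: 40,000 × 8,538 × 2 × 6 = 4,098,240,000 bytes.
Track E: 22,050 × 8,538 × 4 × 1 = 753,051,600 bytes.
Total = 13,800,823,200 bytes = 13800.8 MB.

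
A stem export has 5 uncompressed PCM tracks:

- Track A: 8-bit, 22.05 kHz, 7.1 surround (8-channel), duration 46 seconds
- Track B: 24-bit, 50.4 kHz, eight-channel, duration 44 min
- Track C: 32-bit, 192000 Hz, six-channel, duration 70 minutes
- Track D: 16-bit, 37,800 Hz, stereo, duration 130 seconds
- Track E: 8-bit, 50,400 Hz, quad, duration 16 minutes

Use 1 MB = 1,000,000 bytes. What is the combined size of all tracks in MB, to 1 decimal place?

22768.3 MB

Track A: 22,050 × 46 × 1 × 8 = 8,114,400 bytes.
Track B: 44 min = 2,640 s; 50,400 × 2,640 × 3 × 8 = 3,193,344,000 bytes.
Track C: 70 minutes = 4,200 s; 192,000 × 4,200 × 4 × 6 = 19,353,600,000 bytes.
Track D: 37,800 × 130 × 2 × 2 = 19,656,000 bytes.
Track E: 16 minutes = 960 s; 50,400 × 960 × 1 × 4 = 193,536,000 bytes.
Total = 22,768,250,400 bytes = 22768.3 MB.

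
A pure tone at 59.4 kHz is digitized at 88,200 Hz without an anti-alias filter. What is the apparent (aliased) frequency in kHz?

28.8 kHz

Nyquist = 88,200/2 = 44,100 Hz; 59,400 Hz exceeds it.
Alias = |59,400 − 1×88,200| = |59,400 − 88,200| = 28,800 Hz = 28.8 kHz.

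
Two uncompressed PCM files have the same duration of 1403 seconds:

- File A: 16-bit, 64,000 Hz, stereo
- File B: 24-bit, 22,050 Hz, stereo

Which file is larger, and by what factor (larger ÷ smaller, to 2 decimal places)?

File A: 64,000 × 2 × 2 = 256,000 bytes/s.
File B: 22,050 × 3 × 2 = 132,300 bytes/s.
File A is larger; ratio = 359,168,000 / 185,616,900 = 1.93.

File A, by a factor of 1.93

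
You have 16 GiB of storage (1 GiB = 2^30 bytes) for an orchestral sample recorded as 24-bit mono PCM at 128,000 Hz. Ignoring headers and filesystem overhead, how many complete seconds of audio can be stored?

Uncompressed byte rate = 128,000 × 3 × 1 = 384,000 bytes/s.
Capacity = 16 × 1,073,741,824 = 17,179,869,184 bytes.
17,179,869,184 / 384,000 ≈ 44739.24 s → 44,739 seconds.

44,739 seconds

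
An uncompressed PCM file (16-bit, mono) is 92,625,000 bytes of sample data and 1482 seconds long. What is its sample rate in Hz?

Bytes = sample_rate × seconds × bytes_per_sample × channels.
sample_rate = 92,625,000 / (1,482 × 2 × 1) = 92,625,000 / 2,964 = 31,250 Hz.

31,250 Hz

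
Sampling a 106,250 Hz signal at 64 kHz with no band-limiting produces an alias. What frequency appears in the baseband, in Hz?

21,750 Hz

Nyquist = 64,000/2 = 32,000 Hz; 106,250 Hz exceeds it.
Alias = |106,250 − 2×64,000| = |106,250 − 128,000| = 21,750 Hz.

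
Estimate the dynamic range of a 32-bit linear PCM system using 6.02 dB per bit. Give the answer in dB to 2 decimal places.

192.64 dB

32 × 6.02 = 192.64 dB.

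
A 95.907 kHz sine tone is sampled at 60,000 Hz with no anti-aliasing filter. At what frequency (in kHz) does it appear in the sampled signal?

24.093 kHz

Nyquist = 60,000/2 = 30,000 Hz; 95,907 Hz exceeds it.
Alias = |95,907 − 2×60,000| = |95,907 − 120,000| = 24,093 Hz = 24.093 kHz.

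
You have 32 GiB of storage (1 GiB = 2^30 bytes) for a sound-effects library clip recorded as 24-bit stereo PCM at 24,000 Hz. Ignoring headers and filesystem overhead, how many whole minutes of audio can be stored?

Uncompressed byte rate = 24,000 × 3 × 2 = 144,000 bytes/s.
Capacity = 32 × 1,073,741,824 = 34,359,738,368 bytes.
34,359,738,368 / 144,000 ≈ 238609.29 s → 3,976 minutes.

3,976 minutes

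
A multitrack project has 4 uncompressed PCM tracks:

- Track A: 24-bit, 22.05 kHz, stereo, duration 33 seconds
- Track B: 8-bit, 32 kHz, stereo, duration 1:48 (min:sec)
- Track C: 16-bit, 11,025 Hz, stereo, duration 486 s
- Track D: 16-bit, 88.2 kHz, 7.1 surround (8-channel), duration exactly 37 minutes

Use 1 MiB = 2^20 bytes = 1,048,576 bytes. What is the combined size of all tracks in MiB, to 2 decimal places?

3018.93 MiB

Track A: 22,050 × 33 × 3 × 2 = 4,365,900 bytes.
Track B: 1:48 (min:sec) = 108 s; 32,000 × 108 × 1 × 2 = 6,912,000 bytes.
Track C: 11,025 × 486 × 2 × 2 = 21,432,600 bytes.
Track D: exactly 37 minutes = 2,220 s; 88,200 × 2,220 × 2 × 8 = 3,132,864,000 bytes.
Total = 3,165,574,500 bytes = 3018.93 MiB.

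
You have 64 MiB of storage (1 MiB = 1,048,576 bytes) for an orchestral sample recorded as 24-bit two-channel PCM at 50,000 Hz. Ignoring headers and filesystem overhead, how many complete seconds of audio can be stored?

Uncompressed byte rate = 50,000 × 3 × 2 = 300,000 bytes/s.
Capacity = 64 × 1,048,576 = 67,108,864 bytes.
67,108,864 / 300,000 ≈ 223.7 s → 223 seconds.

223 seconds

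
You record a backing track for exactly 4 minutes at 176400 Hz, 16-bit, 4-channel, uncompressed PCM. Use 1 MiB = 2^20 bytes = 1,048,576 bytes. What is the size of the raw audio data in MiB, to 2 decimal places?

323.00 MiB

Duration = exactly 4 minutes = 240 s.
Bytes = 176,400 samples/s × 240 s × 2 bytes/sample × 4 ch = 338,688,000 bytes.
338,688,000 / 1,048,576 = 323.00 MiB.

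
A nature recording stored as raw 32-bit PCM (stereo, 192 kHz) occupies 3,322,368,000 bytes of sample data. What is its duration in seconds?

2,163 seconds

Byte rate = 192,000 × 4 × 2 = 1,536,000 bytes/s.
Duration = 3,322,368,000 / 1,536,000 = 2,163 s.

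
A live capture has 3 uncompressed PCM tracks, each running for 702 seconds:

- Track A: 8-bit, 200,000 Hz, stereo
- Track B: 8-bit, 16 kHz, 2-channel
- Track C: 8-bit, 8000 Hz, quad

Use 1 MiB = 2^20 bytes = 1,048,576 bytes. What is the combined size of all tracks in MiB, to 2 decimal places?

Track A: 200,000 × 702 × 1 × 2 = 280,800,000 bytes.
Track B: 16,000 × 702 × 1 × 2 = 22,464,000 bytes.
Track C: 8,000 × 702 × 1 × 4 = 22,464,000 bytes.
Total = 325,728,000 bytes = 310.64 MiB.

310.64 MiB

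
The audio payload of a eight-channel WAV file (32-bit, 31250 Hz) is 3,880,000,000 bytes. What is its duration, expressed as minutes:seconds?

64:40

Byte rate = 31,250 × 4 × 8 = 1,000,000 bytes/s.
Duration = 3,880,000,000 / 1,000,000 = 3,880 s.
3,880 s = 64:40.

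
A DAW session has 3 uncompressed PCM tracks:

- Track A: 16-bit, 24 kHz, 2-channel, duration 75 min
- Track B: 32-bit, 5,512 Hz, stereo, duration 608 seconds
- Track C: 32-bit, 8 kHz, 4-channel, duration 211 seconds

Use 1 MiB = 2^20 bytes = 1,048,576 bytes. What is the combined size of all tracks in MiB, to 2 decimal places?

Track A: 75 min = 4,500 s; 24,000 × 4,500 × 2 × 2 = 432,000,000 bytes.
Track B: 5,512 × 608 × 4 × 2 = 26,810,368 bytes.
Track C: 8,000 × 211 × 4 × 4 = 27,008,000 bytes.
Total = 485,818,368 bytes = 463.31 MiB.

463.31 MiB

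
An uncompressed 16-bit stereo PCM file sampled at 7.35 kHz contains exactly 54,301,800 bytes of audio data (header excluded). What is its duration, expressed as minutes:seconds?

Byte rate = 7,350 × 2 × 2 = 29,400 bytes/s.
Duration = 54,301,800 / 29,400 = 1,847 s.
1,847 s = 30:47.

30:47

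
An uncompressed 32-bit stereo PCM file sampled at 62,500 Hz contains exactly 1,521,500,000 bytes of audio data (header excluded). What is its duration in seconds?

Byte rate = 62,500 × 4 × 2 = 500,000 bytes/s.
Duration = 1,521,500,000 / 500,000 = 3,043 s.

3,043 seconds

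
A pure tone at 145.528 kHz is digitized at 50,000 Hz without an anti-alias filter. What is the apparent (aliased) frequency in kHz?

Nyquist = 50,000/2 = 25,000 Hz; 145,528 Hz exceeds it.
Alias = |145,528 − 3×50,000| = |145,528 − 150,000| = 4,472 Hz = 4.472 kHz.

4.472 kHz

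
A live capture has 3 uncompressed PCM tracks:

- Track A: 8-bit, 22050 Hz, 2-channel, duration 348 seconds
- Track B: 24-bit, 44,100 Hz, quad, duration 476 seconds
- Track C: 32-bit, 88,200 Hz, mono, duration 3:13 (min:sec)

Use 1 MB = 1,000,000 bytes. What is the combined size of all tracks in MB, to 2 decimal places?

Track A: 22,050 × 348 × 1 × 2 = 15,346,800 bytes.
Track B: 44,100 × 476 × 3 × 4 = 251,899,200 bytes.
Track C: 3:13 (min:sec) = 193 s; 88,200 × 193 × 4 × 1 = 68,090,400 bytes.
Total = 335,336,400 bytes = 335.34 MB.

335.34 MB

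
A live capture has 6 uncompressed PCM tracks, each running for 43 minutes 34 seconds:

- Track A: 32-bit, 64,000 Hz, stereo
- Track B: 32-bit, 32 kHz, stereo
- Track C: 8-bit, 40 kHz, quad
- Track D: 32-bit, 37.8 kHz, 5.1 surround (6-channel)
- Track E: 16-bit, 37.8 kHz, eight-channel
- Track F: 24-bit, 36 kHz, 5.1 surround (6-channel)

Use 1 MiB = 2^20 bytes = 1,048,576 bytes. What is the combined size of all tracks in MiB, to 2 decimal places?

7698.09 MiB

43 minutes 34 seconds = 2,614 s.
Track A: 64,000 × 2,614 × 4 × 2 = 1,338,368,000 bytes.
Track B: 32,000 × 2,614 × 4 × 2 = 669,184,000 bytes.
Track C: 40,000 × 2,614 × 1 × 4 = 418,240,000 bytes.
Track D: 37,800 × 2,614 × 4 × 6 = 2,371,420,800 bytes.
Track E: 37,800 × 2,614 × 2 × 8 = 1,580,947,200 bytes.
Track F: 36,000 × 2,614 × 3 × 6 = 1,693,872,000 bytes.
Total = 8,072,032,000 bytes = 7698.09 MiB.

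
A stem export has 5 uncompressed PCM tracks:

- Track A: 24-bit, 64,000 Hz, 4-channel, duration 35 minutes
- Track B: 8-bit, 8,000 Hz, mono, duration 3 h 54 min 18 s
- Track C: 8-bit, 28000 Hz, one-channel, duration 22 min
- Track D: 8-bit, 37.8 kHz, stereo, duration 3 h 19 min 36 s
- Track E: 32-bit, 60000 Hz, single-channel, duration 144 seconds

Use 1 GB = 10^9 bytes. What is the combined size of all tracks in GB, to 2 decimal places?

Track A: 35 minutes = 2,100 s; 64,000 × 2,100 × 3 × 4 = 1,612,800,000 bytes.
Track B: 3 h 54 min 18 s = 14,058 s; 8,000 × 14,058 × 1 × 1 = 112,464,000 bytes.
Track C: 22 min = 1,320 s; 28,000 × 1,320 × 1 × 1 = 36,960,000 bytes.
Track D: 3 h 19 min 36 s = 11,976 s; 37,800 × 11,976 × 1 × 2 = 905,385,600 bytes.
Track E: 60,000 × 144 × 4 × 1 = 34,560,000 bytes.
Total = 2,702,169,600 bytes = 2.70 GB.

2.70 GB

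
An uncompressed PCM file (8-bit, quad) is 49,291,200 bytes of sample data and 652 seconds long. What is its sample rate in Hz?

Bytes = sample_rate × seconds × bytes_per_sample × channels.
sample_rate = 49,291,200 / (652 × 1 × 4) = 49,291,200 / 2,608 = 18,900 Hz.

18,900 Hz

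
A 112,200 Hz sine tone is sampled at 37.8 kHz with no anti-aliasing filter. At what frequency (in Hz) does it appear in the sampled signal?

Nyquist = 37,800/2 = 18,900 Hz; 112,200 Hz exceeds it.
Alias = |112,200 − 3×37,800| = |112,200 − 113,400| = 1,200 Hz.

1,200 Hz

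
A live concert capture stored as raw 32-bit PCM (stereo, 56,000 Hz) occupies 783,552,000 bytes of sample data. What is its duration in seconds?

1,749 seconds

Byte rate = 56,000 × 4 × 2 = 448,000 bytes/s.
Duration = 783,552,000 / 448,000 = 1,749 s.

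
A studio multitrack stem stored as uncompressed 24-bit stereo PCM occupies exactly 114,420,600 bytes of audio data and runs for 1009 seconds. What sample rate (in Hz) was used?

18,900 Hz

Bytes = sample_rate × seconds × bytes_per_sample × channels.
sample_rate = 114,420,600 / (1,009 × 3 × 2) = 114,420,600 / 6,054 = 18,900 Hz.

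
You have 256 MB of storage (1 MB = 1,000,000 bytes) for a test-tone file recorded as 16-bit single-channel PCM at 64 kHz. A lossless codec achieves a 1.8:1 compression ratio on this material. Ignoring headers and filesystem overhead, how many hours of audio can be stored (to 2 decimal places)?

Uncompressed byte rate = 64,000 × 2 × 1 = 128,000 bytes/s.
After 1.8:1 compression, effective rate ≈ 71111.11 bytes/s.
Capacity = 256 × 1,000,000 = 256,000,000 bytes.
256,000,000 / effective rate ≈ 3600 s → 1.00 hours.

1.00 hours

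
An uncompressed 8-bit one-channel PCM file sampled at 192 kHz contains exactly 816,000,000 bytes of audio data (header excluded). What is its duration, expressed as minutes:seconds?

Byte rate = 192,000 × 1 × 1 = 192,000 bytes/s.
Duration = 816,000,000 / 192,000 = 4,250 s.
4,250 s = 70:50.

70:50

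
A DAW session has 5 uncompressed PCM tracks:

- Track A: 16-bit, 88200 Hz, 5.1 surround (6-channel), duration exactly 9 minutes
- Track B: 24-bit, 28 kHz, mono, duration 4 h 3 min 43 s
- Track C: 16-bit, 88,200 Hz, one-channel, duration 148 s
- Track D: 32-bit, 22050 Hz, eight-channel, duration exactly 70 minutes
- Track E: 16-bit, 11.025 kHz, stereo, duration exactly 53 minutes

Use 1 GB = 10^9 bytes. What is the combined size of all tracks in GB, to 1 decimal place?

4.9 GB

Track A: exactly 9 minutes = 540 s; 88,200 × 540 × 2 × 6 = 571,536,000 bytes.
Track B: 4 h 3 min 43 s = 14,623 s; 28,000 × 14,623 × 3 × 1 = 1,228,332,000 bytes.
Track C: 88,200 × 148 × 2 × 1 = 26,107,200 bytes.
Track D: exactly 70 minutes = 4,200 s; 22,050 × 4,200 × 4 × 8 = 2,963,520,000 bytes.
Track E: exactly 53 minutes = 3,180 s; 11,025 × 3,180 × 2 × 2 = 140,238,000 bytes.
Total = 4,929,733,200 bytes = 4.9 GB.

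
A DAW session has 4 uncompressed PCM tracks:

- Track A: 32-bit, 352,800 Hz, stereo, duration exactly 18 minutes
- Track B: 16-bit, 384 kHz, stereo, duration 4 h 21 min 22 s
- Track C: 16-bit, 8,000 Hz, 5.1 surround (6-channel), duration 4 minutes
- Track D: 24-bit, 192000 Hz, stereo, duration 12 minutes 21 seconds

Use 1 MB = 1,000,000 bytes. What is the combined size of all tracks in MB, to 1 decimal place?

28012.4 MB

Track A: exactly 18 minutes = 1,080 s; 352,800 × 1,080 × 4 × 2 = 3,048,192,000 bytes.
Track B: 4 h 21 min 22 s = 15,682 s; 384,000 × 15,682 × 2 × 2 = 24,087,552,000 bytes.
Track C: 4 minutes = 240 s; 8,000 × 240 × 2 × 6 = 23,040,000 bytes.
Track D: 12 minutes 21 seconds = 741 s; 192,000 × 741 × 3 × 2 = 853,632,000 bytes.
Total = 28,012,416,000 bytes = 28012.4 MB.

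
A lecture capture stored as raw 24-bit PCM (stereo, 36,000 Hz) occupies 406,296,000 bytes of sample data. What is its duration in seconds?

Byte rate = 36,000 × 3 × 2 = 216,000 bytes/s.
Duration = 406,296,000 / 216,000 = 1,881 s.

1,881 seconds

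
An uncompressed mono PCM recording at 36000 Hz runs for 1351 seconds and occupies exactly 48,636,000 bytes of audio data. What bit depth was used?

8 bits

Bytes per sample = 48,636,000 / (36,000 × 1,351 × 1) = 48,636,000 / 48,636,000 = 1.
Bit depth = 1 × 8 = 8 bits.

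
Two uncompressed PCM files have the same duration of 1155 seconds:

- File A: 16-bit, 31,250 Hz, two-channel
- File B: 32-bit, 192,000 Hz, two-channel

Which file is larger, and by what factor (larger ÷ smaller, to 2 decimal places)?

File B, by a factor of 12.29

File A: 31,250 × 2 × 2 = 125,000 bytes/s.
File B: 192,000 × 4 × 2 = 1,536,000 bytes/s.
File B is larger; ratio = 1,774,080,000 / 144,375,000 = 12.29.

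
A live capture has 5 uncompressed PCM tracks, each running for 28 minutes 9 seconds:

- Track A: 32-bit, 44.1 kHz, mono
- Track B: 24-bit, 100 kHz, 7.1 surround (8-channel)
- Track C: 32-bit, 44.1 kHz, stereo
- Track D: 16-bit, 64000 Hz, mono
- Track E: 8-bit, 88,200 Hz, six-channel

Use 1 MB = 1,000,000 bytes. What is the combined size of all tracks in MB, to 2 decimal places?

28 minutes 9 seconds = 1,689 s.
Track A: 44,100 × 1,689 × 4 × 1 = 297,939,600 bytes.
Track B: 100,000 × 1,689 × 3 × 8 = 4,053,600,000 bytes.
Track C: 44,100 × 1,689 × 4 × 2 = 595,879,200 bytes.
Track D: 64,000 × 1,689 × 2 × 1 = 216,192,000 bytes.
Track E: 88,200 × 1,689 × 1 × 6 = 893,818,800 bytes.
Total = 6,057,429,600 bytes = 6057.43 MB.

6057.43 MB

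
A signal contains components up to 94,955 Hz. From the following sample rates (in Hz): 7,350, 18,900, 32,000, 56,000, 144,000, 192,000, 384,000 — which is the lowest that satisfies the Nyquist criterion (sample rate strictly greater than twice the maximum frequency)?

Need sample rate > 2 × 94,955 = 189,910 Hz.
Lowest listed rate above 189,910 Hz is 192,000 Hz.

192,000 Hz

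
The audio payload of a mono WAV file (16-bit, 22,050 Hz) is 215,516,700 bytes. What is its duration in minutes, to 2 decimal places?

81.45 minutes

Byte rate = 22,050 × 2 × 1 = 44,100 bytes/s.
Duration = 215,516,700 / 44,100 = 4,887 s.
4,887 s / 60 = 81.45 minutes.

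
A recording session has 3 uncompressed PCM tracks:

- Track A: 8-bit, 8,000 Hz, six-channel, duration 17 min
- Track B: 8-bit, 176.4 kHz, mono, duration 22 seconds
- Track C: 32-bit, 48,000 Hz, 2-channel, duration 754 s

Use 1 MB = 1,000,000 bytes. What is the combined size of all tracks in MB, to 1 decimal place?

342.4 MB

Track A: 17 min = 1,020 s; 8,000 × 1,020 × 1 × 6 = 48,960,000 bytes.
Track B: 176,400 × 22 × 1 × 1 = 3,880,800 bytes.
Track C: 48,000 × 754 × 4 × 2 = 289,536,000 bytes.
Total = 342,376,800 bytes = 342.4 MB.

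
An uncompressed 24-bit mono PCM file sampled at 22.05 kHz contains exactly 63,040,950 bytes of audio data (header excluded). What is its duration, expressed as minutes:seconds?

15:53

Byte rate = 22,050 × 3 × 1 = 66,150 bytes/s.
Duration = 63,040,950 / 66,150 = 953 s.
953 s = 15:53.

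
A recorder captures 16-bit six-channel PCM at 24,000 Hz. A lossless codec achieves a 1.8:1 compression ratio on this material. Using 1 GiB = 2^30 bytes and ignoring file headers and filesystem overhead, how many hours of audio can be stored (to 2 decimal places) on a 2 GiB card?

Uncompressed byte rate = 24,000 × 2 × 6 = 288,000 bytes/s.
After 1.8:1 compression, effective rate ≈ 160000 bytes/s.
Capacity = 2 × 1,073,741,824 = 2,147,483,648 bytes.
2,147,483,648 / effective rate ≈ 13421.77 s → 3.73 hours.

3.73 hours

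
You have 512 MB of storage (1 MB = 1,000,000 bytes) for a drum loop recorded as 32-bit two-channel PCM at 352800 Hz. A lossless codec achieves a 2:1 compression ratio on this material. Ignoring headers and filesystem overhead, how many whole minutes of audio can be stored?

Uncompressed byte rate = 352,800 × 4 × 2 = 2,822,400 bytes/s.
After 2:1 compression, effective rate ≈ 1411200 bytes/s.
Capacity = 512 × 1,000,000 = 512,000,000 bytes.
512,000,000 / effective rate ≈ 362.81 s → 6 minutes.

6 minutes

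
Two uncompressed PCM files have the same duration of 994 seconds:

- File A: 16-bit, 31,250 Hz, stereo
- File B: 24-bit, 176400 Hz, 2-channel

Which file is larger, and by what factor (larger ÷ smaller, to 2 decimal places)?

File A: 31,250 × 2 × 2 = 125,000 bytes/s.
File B: 176,400 × 3 × 2 = 1,058,400 bytes/s.
File B is larger; ratio = 1,052,049,600 / 124,250,000 = 8.47.

File B, by a factor of 8.47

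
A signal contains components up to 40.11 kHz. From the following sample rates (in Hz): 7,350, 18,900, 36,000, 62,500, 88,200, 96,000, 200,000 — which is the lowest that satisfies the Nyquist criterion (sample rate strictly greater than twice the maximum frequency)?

88,200 Hz

Need sample rate > 2 × 40,110 = 80,220 Hz.
Lowest listed rate above 80,220 Hz is 88,200 Hz.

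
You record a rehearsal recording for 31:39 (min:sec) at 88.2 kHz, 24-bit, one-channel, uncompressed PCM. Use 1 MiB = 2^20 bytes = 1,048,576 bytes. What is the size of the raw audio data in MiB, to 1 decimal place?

Duration = 31:39 (min:sec) = 1,899 s.
Bytes = 88,200 samples/s × 1,899 s × 3 bytes/sample × 1 ch = 502,475,400 bytes.
502,475,400 / 1,048,576 = 479.2 MiB.

479.2 MiB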